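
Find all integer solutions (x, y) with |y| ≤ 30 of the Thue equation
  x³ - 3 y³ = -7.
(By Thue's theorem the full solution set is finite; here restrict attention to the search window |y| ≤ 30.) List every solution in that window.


The equation is x³ - 3y³ = -7. For fixed y, x³ = 3·y³ − 7, so a solution requires the RHS to be a perfect cube.
Strategy: iterate y from -30 to 30, compute RHS = 3·y³ − 7, and check whether it is a (positive or negative) perfect cube.
Check small values of y:
  y = 0: RHS = -7 is not a perfect cube.
  y = 1: RHS = -4 is not a perfect cube.
  y = -1: RHS = -10 is not a perfect cube.
  y = 2: RHS = 17 is not a perfect cube.
  y = -2: RHS = -31 is not a perfect cube.
  y = 3: RHS = 74 is not a perfect cube.
  y = -3: RHS = -88 is not a perfect cube.
Continuing the search up to |y| = 30 finds no solutions either.
No (x, y) in the scanned range satisfies the equation.

No integer solutions with |y| ≤ 30.


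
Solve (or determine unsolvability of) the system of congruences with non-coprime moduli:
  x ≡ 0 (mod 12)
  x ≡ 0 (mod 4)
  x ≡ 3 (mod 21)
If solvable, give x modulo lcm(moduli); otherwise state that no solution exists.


Moduli 12, 4, 21 are not pairwise coprime, so CRT works modulo lcm(m_i) when all pairwise compatibility conditions hold.
Pairwise compatibility: gcd(m_i, m_j) must divide a_i - a_j for every pair.
Merge one congruence at a time:
  Start: x ≡ 0 (mod 12).
  Combine with x ≡ 0 (mod 4): gcd(12, 4) = 4; 0 - 0 = 0, which IS divisible by 4, so compatible.
    Write x = 0 + 12·t and substitute into x ≡ 0 (mod 4): 12·t ≡ 0 − 0 = 0 (mod 4).
    Divide the congruence (and modulus) by g = 4: 3·t ≡ 0 (mod 1).
    Modulo 1 every t works; take t = 0.
    Then x = 0 + 12·0 = 0, valid modulo lcm(12, 4) = 12: x ≡ 0 (mod 12).
  Combine with x ≡ 3 (mod 21): gcd(12, 21) = 3; 3 - 0 = 3, which IS divisible by 3, so compatible.
    Write x = 0 + 12·t and substitute into x ≡ 3 (mod 21): 12·t ≡ 3 − 0 = 3 (mod 21).
    Divide the congruence (and modulus) by g = 3: 4·t ≡ 1 (mod 7).
    The inverse of 4 mod 7 is 2 (since 4·2 = 8 = 1·7 + 1), so t ≡ 2·1 = 2 ≡ 2 (mod 7).
    Then x = 0 + 12·2 = 24, valid modulo lcm(12, 21) = 84: x ≡ 24 (mod 84).
Verify: 24 mod 12 = 0, 24 mod 4 = 0, 24 mod 21 = 3.

x ≡ 24 (mod 84).


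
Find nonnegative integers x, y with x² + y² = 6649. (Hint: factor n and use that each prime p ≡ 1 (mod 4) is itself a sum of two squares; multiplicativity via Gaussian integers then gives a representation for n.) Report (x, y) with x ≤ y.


Step 1: Factor n = 6649 = 61 · 109.
Step 2: Check the mod-4 condition on each prime factor: 61 ≡ 1 (mod 4), exponent 1; 109 ≡ 1 (mod 4), exponent 1.
All primes ≡ 3 (mod 4) appear to even exponent (or don't appear), so by the two-squares theorem n IS expressible as a sum of two squares.
Step 3: Build a representation. Here n = 61 · 109 is a product of primes ≡ 1 (mod 4). Each prime p ≡ 1 (mod 4) is itself a sum of two squares; find a² by testing p − a² for a perfect square:
  61: 61 − 1² = 60, 61 − 2² = 57, 61 − 3² = 52, 61 − 4² = 45, 61 − 5² = 36 = 6² ⇒ 61 = 5² + 6².
  109: 109 − 1² = 108, 109 − 2² = 105, 109 − 3² = 100 = 10² ⇒ 109 = 3² + 10².
  Combine using the Brahmagupta–Fibonacci identity (a² + b²)(c² + d²) = (ac − bd)² + (ad + bc)² = (ac + bd)² + (ad − bc)²:
  61 · 109 = 6649: from (5² + 6²)(3² + 10²), take (5·3 − 6·10, 5·10 + 6·3) = (15 − 60, 50 + 18) = (-45, 68); dropping signs (only squares matter) gives (45, 68); check 45² + 68² = 2025 + 4624 = 6649 ✓.
Step 4: Order so x ≤ y and verify: 45² + 68² = 2025 + 4624 = 6649 = n. ✓

n = 6649 = 45² + 68² (one valid representation with x ≤ y).


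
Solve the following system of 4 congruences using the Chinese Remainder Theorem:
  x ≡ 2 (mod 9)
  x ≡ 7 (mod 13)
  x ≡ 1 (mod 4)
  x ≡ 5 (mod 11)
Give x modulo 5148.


Product of moduli M = 9 · 13 · 4 · 11 = 5148.
Merge one congruence at a time:
  Start: x ≡ 2 (mod 9).
  Combine with x ≡ 7 (mod 13); new modulus lcm = 117.
    Write x = 2 + 9·t and substitute into x ≡ 7 (mod 13): 9·t ≡ 7 − 2 = 5 (mod 13).
    The inverse of 9 mod 13 is 3 (since 9·3 = 27 = 2·13 + 1), so t ≡ 3·5 = 15 ≡ 2 (mod 13).
    Then x = 2 + 9·2 = 20, valid modulo lcm(9, 13) = 117: x ≡ 20 (mod 117).
  Combine with x ≡ 1 (mod 4); new modulus lcm = 468.
    Write x = 20 + 117·t and substitute into x ≡ 1 (mod 4): 117·t ≡ 1 − 20 = -19 (mod 4).
    Reduce coefficients mod 4: 1·t ≡ 1 (mod 4).
    So t ≡ 1 (mod 4).
    Then x = 20 + 117·1 = 137, valid modulo lcm(117, 4) = 468: x ≡ 137 (mod 468).
  Combine with x ≡ 5 (mod 11); new modulus lcm = 5148.
    Write x = 137 + 468·t and substitute into x ≡ 5 (mod 11): 468·t ≡ 5 − 137 = -132 (mod 11).
    Reduce coefficients mod 11: 6·t ≡ 0 (mod 11).
    The inverse of 6 mod 11 is 2 (since 6·2 = 12 = 1·11 + 1), so t ≡ 2·0 = 0 ≡ 0 (mod 11).
    Then x = 137 + 468·0 = 137, valid modulo lcm(468, 11) = 5148: x ≡ 137 (mod 5148).
Verify against each original: 137 mod 9 = 2, 137 mod 13 = 7, 137 mod 4 = 1, 137 mod 11 = 5.

x ≡ 137 (mod 5148).


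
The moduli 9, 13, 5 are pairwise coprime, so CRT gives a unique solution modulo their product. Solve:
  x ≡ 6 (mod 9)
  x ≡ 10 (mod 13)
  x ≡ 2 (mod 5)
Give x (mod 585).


Moduli 9, 13, 5 are pairwise coprime; by CRT there is a unique solution modulo M = 9 · 13 · 5 = 585.
Solve pairwise, accumulating the modulus:
  Start with x ≡ 6 (mod 9).
  Combine with x ≡ 10 (mod 13): since gcd(9, 13) = 1, we get a unique residue mod 117.
    Write x = 6 + 9·t and substitute into x ≡ 10 (mod 13): 9·t ≡ 10 − 6 = 4 (mod 13).
    The inverse of 9 mod 13 is 3 (since 9·3 = 27 = 2·13 + 1), so t ≡ 3·4 = 12 ≡ 12 (mod 13).
    Then x = 6 + 9·12 = 114, valid modulo lcm(9, 13) = 117: x ≡ 114 (mod 117).
  Combine with x ≡ 2 (mod 5): since gcd(117, 5) = 1, we get a unique residue mod 585.
    Write x = 114 + 117·t and substitute into x ≡ 2 (mod 5): 117·t ≡ 2 − 114 = -112 (mod 5).
    Reduce coefficients mod 5: 2·t ≡ 3 (mod 5).
    The inverse of 2 mod 5 is 3 (since 2·3 = 6 = 1·5 + 1), so t ≡ 3·3 = 9 ≡ 4 (mod 5).
    Then x = 114 + 117·4 = 582, valid modulo lcm(117, 5) = 585: x ≡ 582 (mod 585).
Verify: 582 mod 9 = 6 ✓, 582 mod 13 = 10 ✓, 582 mod 5 = 2 ✓.

x ≡ 582 (mod 585).


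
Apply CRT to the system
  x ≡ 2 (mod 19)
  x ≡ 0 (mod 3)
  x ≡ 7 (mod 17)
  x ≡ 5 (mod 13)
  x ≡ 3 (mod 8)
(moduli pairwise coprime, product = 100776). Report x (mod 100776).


Product of moduli M = 19 · 3 · 17 · 13 · 8 = 100776.
Merge one congruence at a time:
  Start: x ≡ 2 (mod 19).
  Combine with x ≡ 0 (mod 3); new modulus lcm = 57.
    Write x = 2 + 19·t and substitute into x ≡ 0 (mod 3): 19·t ≡ 0 − 2 = -2 (mod 3).
    Reduce coefficients mod 3: 1·t ≡ 1 (mod 3).
    So t ≡ 1 (mod 3).
    Then x = 2 + 19·1 = 21, valid modulo lcm(19, 3) = 57: x ≡ 21 (mod 57).
  Combine with x ≡ 7 (mod 17); new modulus lcm = 969.
    Write x = 21 + 57·t and substitute into x ≡ 7 (mod 17): 57·t ≡ 7 − 21 = -14 (mod 17).
    Reduce coefficients mod 17: 6·t ≡ 3 (mod 17).
    The inverse of 6 mod 17 is 3 (since 6·3 = 18 = 1·17 + 1), so t ≡ 3·3 = 9 ≡ 9 (mod 17).
    Then x = 21 + 57·9 = 534, valid modulo lcm(57, 17) = 969: x ≡ 534 (mod 969).
  Combine with x ≡ 5 (mod 13); new modulus lcm = 12597.
    Write x = 534 + 969·t and substitute into x ≡ 5 (mod 13): 969·t ≡ 5 − 534 = -529 (mod 13).
    Reduce coefficients mod 13: 7·t ≡ 4 (mod 13).
    The inverse of 7 mod 13 is 2 (since 7·2 = 14 = 1·13 + 1), so t ≡ 2·4 = 8 ≡ 8 (mod 13).
    Then x = 534 + 969·8 = 8286, valid modulo lcm(969, 13) = 12597: x ≡ 8286 (mod 12597).
  Combine with x ≡ 3 (mod 8); new modulus lcm = 100776.
    Write x = 8286 + 12597·t and substitute into x ≡ 3 (mod 8): 12597·t ≡ 3 − 8286 = -8283 (mod 8).
    Reduce coefficients mod 8: 5·t ≡ 5 (mod 8).
    The inverse of 5 mod 8 is 5 (since 5·5 = 25 = 3·8 + 1), so t ≡ 5·5 = 25 ≡ 1 (mod 8).
    Then x = 8286 + 12597·1 = 20883, valid modulo lcm(12597, 8) = 100776: x ≡ 20883 (mod 100776).
Verify against each original: 20883 mod 19 = 2, 20883 mod 3 = 0, 20883 mod 17 = 7, 20883 mod 13 = 5, 20883 mod 8 = 3.

x ≡ 20883 (mod 100776).


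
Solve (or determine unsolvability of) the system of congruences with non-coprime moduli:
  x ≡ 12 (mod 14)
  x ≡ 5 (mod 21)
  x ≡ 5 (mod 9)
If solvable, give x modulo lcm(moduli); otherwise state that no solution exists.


Moduli 14, 21, 9 are not pairwise coprime, so CRT works modulo lcm(m_i) when all pairwise compatibility conditions hold.
Pairwise compatibility: gcd(m_i, m_j) must divide a_i - a_j for every pair.
Merge one congruence at a time:
  Start: x ≡ 12 (mod 14).
  Combine with x ≡ 5 (mod 21): gcd(14, 21) = 7; 5 - 12 = -7, which IS divisible by 7, so compatible.
    Write x = 12 + 14·t and substitute into x ≡ 5 (mod 21): 14·t ≡ 5 − 12 = -7 (mod 21).
    Divide the congruence (and modulus) by g = 7: 2·t ≡ -1 (mod 3).
    Reduce coefficients mod 3: 2·t ≡ 2 (mod 3).
    The inverse of 2 mod 3 is 2 (since 2·2 = 4 = 1·3 + 1), so t ≡ 2·2 = 4 ≡ 1 (mod 3).
    Then x = 12 + 14·1 = 26, valid modulo lcm(14, 21) = 42: x ≡ 26 (mod 42).
  Combine with x ≡ 5 (mod 9): gcd(42, 9) = 3; 5 - 26 = -21, which IS divisible by 3, so compatible.
    Write x = 26 + 42·t and substitute into x ≡ 5 (mod 9): 42·t ≡ 5 − 26 = -21 (mod 9).
    Divide the congruence (and modulus) by g = 3: 14·t ≡ -7 (mod 3).
    Reduce coefficients mod 3: 2·t ≡ 2 (mod 3).
    The inverse of 2 mod 3 is 2 (since 2·2 = 4 = 1·3 + 1), so t ≡ 2·2 = 4 ≡ 1 (mod 3).
    Then x = 26 + 42·1 = 68, valid modulo lcm(42, 9) = 126: x ≡ 68 (mod 126).
Verify: 68 mod 14 = 12, 68 mod 21 = 5, 68 mod 9 = 5.

x ≡ 68 (mod 126).


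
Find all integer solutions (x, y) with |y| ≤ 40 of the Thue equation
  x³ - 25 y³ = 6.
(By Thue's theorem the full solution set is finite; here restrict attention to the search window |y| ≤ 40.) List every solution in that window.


The equation is x³ - 25y³ = 6. For fixed y, x³ = 25·y³ + 6, so a solution requires the RHS to be a perfect cube.
Strategy: iterate y from -40 to 40, compute RHS = 25·y³ + 6, and check whether it is a (positive or negative) perfect cube.
Check small values of y:
  y = 0: RHS = 6 is not a perfect cube.
  y = 1: RHS = 31 is not a perfect cube.
  y = -1: RHS = -19 is not a perfect cube.
  y = 2: RHS = 206 is not a perfect cube.
  y = -2: RHS = -194 is not a perfect cube.
  y = 3: RHS = 681 is not a perfect cube.
  y = -3: RHS = -669 is not a perfect cube.
Continuing the search up to |y| = 40 finds no solutions either.
No (x, y) in the scanned range satisfies the equation.

No integer solutions with |y| ≤ 40.


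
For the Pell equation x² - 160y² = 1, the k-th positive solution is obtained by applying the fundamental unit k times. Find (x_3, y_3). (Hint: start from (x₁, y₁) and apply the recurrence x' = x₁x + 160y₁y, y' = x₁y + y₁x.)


Step 1: Find the fundamental solution (x₁, y₁) of x² - 160y² = 1.
  Expand √160 as a continued fraction. a₀ = ⌊√160⌋ = 12; iterate m_{k+1} = d_k·a_k − m_k, d_{k+1} = (160 − m_{k+1}²)/d_k, a_{k+1} = ⌊(a₀ + m_{k+1})/d_{k+1}⌋ (starting m₀ = 0, d₀ = 1), with convergents p_k = a_k·p_{k-1} + p_{k-2}, q_k = a_k·q_{k-1} + q_{k-2} (p₋₁ = 1, q₋₁ = 0):
  k = 0: a₀ = 12; p₀/q₀ = 12/1; p₀² − 160·q₀² = 144 − 160 = -16.
  k = 1: m = 12, d = 16, a = ⌊(12 + 12)/16⌋ = 1; p/q = (1·12 + 1)/(1·1 + 0) = 13/1; p² − 160·q² = 169 − 160 = 9.
  k = 2: m = 4, d = 9, a = ⌊(12 + 4)/9⌋ = 1; p/q = (1·13 + 12)/(1·1 + 1) = 25/2; p² − 160·q² = 625 − 640 = -15.
  k = 3: m = 5, d = 15, a = ⌊(12 + 5)/15⌋ = 1; p/q = (1·25 + 13)/(1·2 + 1) = 38/3; p² − 160·q² = 1444 − 1440 = 4.
  k = 4: m = 10, d = 4, a = ⌊(12 + 10)/4⌋ = 5; p/q = (5·38 + 25)/(5·3 + 2) = 215/17; p² − 160·q² = 46225 − 46240 = -15.
  k = 5: m = 10, d = 15, a = ⌊(12 + 10)/15⌋ = 1; p/q = (1·215 + 38)/(1·17 + 3) = 253/20; p² − 160·q² = 64009 − 64000 = 9.
  k = 6: m = 5, d = 9, a = ⌊(12 + 5)/9⌋ = 1; p/q = (1·253 + 215)/(1·20 + 17) = 468/37; p² − 160·q² = 219024 − 219040 = -16.
  k = 7: m = 4, d = 16, a = ⌊(12 + 4)/16⌋ = 1; p/q = (1·468 + 253)/(1·37 + 20) = 721/57; p² − 160·q² = 519841 − 519840 = 1.
  The first convergent with p² − 160·q² = 1 gives the fundamental solution (x₁, y₁) = (721, 57).
Step 2: Apply the recurrence (x_{n+1}, y_{n+1}) = (x₁x_n + 160y₁y_n, x₁y_n + y₁x_n) repeatedly.
  From (x_1, y_1) = (721, 57): x_2 = 721·721 + 160·57·57 = 1039681; y_2 = 721·57 + 57·721 = 82194.
  From (x_2, y_2) = (1039681, 82194): x_3 = 721·1039681 + 160·57·82194 = 1499219281; y_3 = 721·82194 + 57·1039681 = 118523691.
Step 3: Verify x_3² - 160·y_3² = 2247658452522156961 - 2247658452522156960 = 1 (should be 1). ✓

(x_1, y_1) = (721, 57); (x_3, y_3) = (1499219281, 118523691).


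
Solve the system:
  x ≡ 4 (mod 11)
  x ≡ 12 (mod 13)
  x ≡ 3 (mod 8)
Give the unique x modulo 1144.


Moduli 11, 13, 8 are pairwise coprime; by CRT there is a unique solution modulo M = 11 · 13 · 8 = 1144.
Solve pairwise, accumulating the modulus:
  Start with x ≡ 4 (mod 11).
  Combine with x ≡ 12 (mod 13): since gcd(11, 13) = 1, we get a unique residue mod 143.
    Write x = 4 + 11·t and substitute into x ≡ 12 (mod 13): 11·t ≡ 12 − 4 = 8 (mod 13).
    The inverse of 11 mod 13 is 6 (since 11·6 = 66 = 5·13 + 1), so t ≡ 6·8 = 48 ≡ 9 (mod 13).
    Then x = 4 + 11·9 = 103, valid modulo lcm(11, 13) = 143: x ≡ 103 (mod 143).
  Combine with x ≡ 3 (mod 8): since gcd(143, 8) = 1, we get a unique residue mod 1144.
    Write x = 103 + 143·t and substitute into x ≡ 3 (mod 8): 143·t ≡ 3 − 103 = -100 (mod 8).
    Reduce coefficients mod 8: 7·t ≡ 4 (mod 8).
    The inverse of 7 mod 8 is 7 (since 7·7 = 49 = 6·8 + 1), so t ≡ 7·4 = 28 ≡ 4 (mod 8).
    Then x = 103 + 143·4 = 675, valid modulo lcm(143, 8) = 1144: x ≡ 675 (mod 1144).
Verify: 675 mod 11 = 4 ✓, 675 mod 13 = 12 ✓, 675 mod 8 = 3 ✓.

x ≡ 675 (mod 1144).


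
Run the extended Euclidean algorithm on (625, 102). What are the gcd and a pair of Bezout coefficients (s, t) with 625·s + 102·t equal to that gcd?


Euclidean algorithm on (625, 102) — divide until remainder is 0:
  625 = 6 · 102 + 13
  102 = 7 · 13 + 11
  13 = 1 · 11 + 2
  11 = 5 · 2 + 1
  2 = 2 · 1 + 0
gcd(625, 102) = 1.
Track Bezout coefficients alongside the remainders: start with r₀ = 625 = a·1 + b·0 (s = 1, t = 0) and r₁ = 102 = a·0 + b·1 (s = 0, t = 1); each new remainder r_{k+1} = r_{k-1} − q_k·r_k inherits s_{k+1} = s_{k-1} − q_k·s_k, t_{k+1} = t_{k-1} − q_k·t_k, so r_k = a·s_k + b·t_k at every step:
  q = 6: r = 13, s = 1 − 6·0 = 1, t = 0 − 6·1 = -6  (check: 625·1 + 102·(-6) = 13)
  q = 7: r = 11, s = 0 − 7·1 = -7, t = 1 − 7·(-6) = 43  (check: 625·(-7) + 102·43 = 11)
  q = 1: r = 2, s = 1 − 1·(-7) = 8, t = -6 − 1·43 = -49  (check: 625·8 + 102·(-49) = 2)
  q = 5: r = 1, s = -7 − 5·8 = -47, t = 43 − 5·(-49) = 288  (check: 625·(-47) + 102·288 = 1)
The row with r = 1 (the gcd) gives the Bezout coefficients s = -47, t = 288.
Result: 625 · (-47) + 102 · (288) = 1.

gcd(625, 102) = 1; s = -47, t = 288 (check: 625·(-47) + 102·288 = 1).


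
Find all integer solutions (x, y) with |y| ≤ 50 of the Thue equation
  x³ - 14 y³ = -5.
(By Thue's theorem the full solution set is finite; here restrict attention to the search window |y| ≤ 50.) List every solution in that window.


The equation is x³ - 14y³ = -5. For fixed y, x³ = 14·y³ − 5, so a solution requires the RHS to be a perfect cube.
Strategy: iterate y from -50 to 50, compute RHS = 14·y³ − 5, and check whether it is a (positive or negative) perfect cube.
Check small values of y:
  y = 0: RHS = -5 is not a perfect cube.
  y = 1: RHS = 9 is not a perfect cube.
  y = -1: RHS = -19 is not a perfect cube.
  y = 2: RHS = 107 is not a perfect cube.
  y = -2: RHS = -117 is not a perfect cube.
  y = 3: RHS = 373 is not a perfect cube.
  y = -3: RHS = -383 is not a perfect cube.
Continuing the search up to |y| = 50 finds no solutions either.
No (x, y) in the scanned range satisfies the equation.

No integer solutions with |y| ≤ 50.


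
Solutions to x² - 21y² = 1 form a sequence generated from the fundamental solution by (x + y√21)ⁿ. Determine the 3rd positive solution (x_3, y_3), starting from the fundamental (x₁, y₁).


Step 1: Find the fundamental solution (x₁, y₁) of x² - 21y² = 1.
  Expand √21 as a continued fraction. a₀ = ⌊√21⌋ = 4; iterate m_{k+1} = d_k·a_k − m_k, d_{k+1} = (21 − m_{k+1}²)/d_k, a_{k+1} = ⌊(a₀ + m_{k+1})/d_{k+1}⌋ (starting m₀ = 0, d₀ = 1), with convergents p_k = a_k·p_{k-1} + p_{k-2}, q_k = a_k·q_{k-1} + q_{k-2} (p₋₁ = 1, q₋₁ = 0):
  k = 0: a₀ = 4; p₀/q₀ = 4/1; p₀² − 21·q₀² = 16 − 21 = -5.
  k = 1: m = 4, d = 5, a = ⌊(4 + 4)/5⌋ = 1; p/q = (1·4 + 1)/(1·1 + 0) = 5/1; p² − 21·q² = 25 − 21 = 4.
  k = 2: m = 1, d = 4, a = ⌊(4 + 1)/4⌋ = 1; p/q = (1·5 + 4)/(1·1 + 1) = 9/2; p² − 21·q² = 81 − 84 = -3.
  k = 3: m = 3, d = 3, a = ⌊(4 + 3)/3⌋ = 2; p/q = (2·9 + 5)/(2·2 + 1) = 23/5; p² − 21·q² = 529 − 525 = 4.
  k = 4: m = 3, d = 4, a = ⌊(4 + 3)/4⌋ = 1; p/q = (1·23 + 9)/(1·5 + 2) = 32/7; p² − 21·q² = 1024 − 1029 = -5.
  k = 5: m = 1, d = 5, a = ⌊(4 + 1)/5⌋ = 1; p/q = (1·32 + 23)/(1·7 + 5) = 55/12; p² − 21·q² = 3025 − 3024 = 1.
  The first convergent with p² − 21·q² = 1 gives the fundamental solution (x₁, y₁) = (55, 12).
Step 2: Apply the recurrence (x_{n+1}, y_{n+1}) = (x₁x_n + 21y₁y_n, x₁y_n + y₁x_n) repeatedly.
  From (x_1, y_1) = (55, 12): x_2 = 55·55 + 21·12·12 = 6049; y_2 = 55·12 + 12·55 = 1320.
  From (x_2, y_2) = (6049, 1320): x_3 = 55·6049 + 21·12·1320 = 665335; y_3 = 55·1320 + 12·6049 = 145188.
Step 3: Verify x_3² - 21·y_3² = 442670662225 - 442670662224 = 1 (should be 1). ✓

(x_1, y_1) = (55, 12); (x_3, y_3) = (665335, 145188).


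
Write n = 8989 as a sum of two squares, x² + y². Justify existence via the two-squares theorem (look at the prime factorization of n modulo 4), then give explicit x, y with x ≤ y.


Step 1: Factor n = 8989 = 89 · 101.
Step 2: Check the mod-4 condition on each prime factor: 89 ≡ 1 (mod 4), exponent 1; 101 ≡ 1 (mod 4), exponent 1.
All primes ≡ 3 (mod 4) appear to even exponent (or don't appear), so by the two-squares theorem n IS expressible as a sum of two squares.
Step 3: Build a representation. Here n = 89 · 101 is a product of primes ≡ 1 (mod 4). Each prime p ≡ 1 (mod 4) is itself a sum of two squares; find a² by testing p − a² for a perfect square:
  89: 89 − 1² = 88, 89 − 2² = 85, 89 − 3² = 80, 89 − 4² = 73, 89 − 5² = 64 = 8² ⇒ 89 = 5² + 8².
  101: 101 − 1² = 100 = 10² ⇒ 101 = 1² + 10².
  Combine using the Brahmagupta–Fibonacci identity (a² + b²)(c² + d²) = (ac − bd)² + (ad + bc)² = (ac + bd)² + (ad − bc)²:
  89 · 101 = 8989: from (5² + 8²)(1² + 10²), take (5·1 − 8·10, 5·10 + 8·1) = (5 − 80, 50 + 8) = (-75, 58); dropping signs (only squares matter) gives (75, 58); check 75² + 58² = 5625 + 3364 = 8989 ✓.
Step 4: Order so x ≤ y and verify: 58² + 75² = 3364 + 5625 = 8989 = n. ✓

n = 8989 = 58² + 75² (one valid representation with x ≤ y).


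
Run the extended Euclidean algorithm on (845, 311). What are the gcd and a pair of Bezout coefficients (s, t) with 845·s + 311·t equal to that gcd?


Euclidean algorithm on (845, 311) — divide until remainder is 0:
  845 = 2 · 311 + 223
  311 = 1 · 223 + 88
  223 = 2 · 88 + 47
  88 = 1 · 47 + 41
  47 = 1 · 41 + 6
  41 = 6 · 6 + 5
  6 = 1 · 5 + 1
  5 = 5 · 1 + 0
gcd(845, 311) = 1.
Track Bezout coefficients alongside the remainders: start with r₀ = 845 = a·1 + b·0 (s = 1, t = 0) and r₁ = 311 = a·0 + b·1 (s = 0, t = 1); each new remainder r_{k+1} = r_{k-1} − q_k·r_k inherits s_{k+1} = s_{k-1} − q_k·s_k, t_{k+1} = t_{k-1} − q_k·t_k, so r_k = a·s_k + b·t_k at every step:
  q = 2: r = 223, s = 1 − 2·0 = 1, t = 0 − 2·1 = -2  (check: 845·1 + 311·(-2) = 223)
  q = 1: r = 88, s = 0 − 1·1 = -1, t = 1 − 1·(-2) = 3  (check: 845·(-1) + 311·3 = 88)
  q = 2: r = 47, s = 1 − 2·(-1) = 3, t = -2 − 2·3 = -8  (check: 845·3 + 311·(-8) = 47)
  q = 1: r = 41, s = -1 − 1·3 = -4, t = 3 − 1·(-8) = 11  (check: 845·(-4) + 311·11 = 41)
  q = 1: r = 6, s = 3 − 1·(-4) = 7, t = -8 − 1·11 = -19  (check: 845·7 + 311·(-19) = 6)
  q = 6: r = 5, s = -4 − 6·7 = -46, t = 11 − 6·(-19) = 125  (check: 845·(-46) + 311·125 = 5)
  q = 1: r = 1, s = 7 − 1·(-46) = 53, t = -19 − 1·125 = -144  (check: 845·53 + 311·(-144) = 1)
The row with r = 1 (the gcd) gives the Bezout coefficients s = 53, t = -144.
Result: 845 · (53) + 311 · (-144) = 1.

gcd(845, 311) = 1; s = 53, t = -144 (check: 845·53 + 311·(-144) = 1).


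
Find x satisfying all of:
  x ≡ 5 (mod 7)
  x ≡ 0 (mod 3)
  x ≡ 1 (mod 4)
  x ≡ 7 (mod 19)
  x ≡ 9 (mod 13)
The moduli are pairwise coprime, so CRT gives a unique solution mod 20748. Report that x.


Product of moduli M = 7 · 3 · 4 · 19 · 13 = 20748.
Merge one congruence at a time:
  Start: x ≡ 5 (mod 7).
  Combine with x ≡ 0 (mod 3); new modulus lcm = 21.
    Write x = 5 + 7·t and substitute into x ≡ 0 (mod 3): 7·t ≡ 0 − 5 = -5 (mod 3).
    Reduce coefficients mod 3: 1·t ≡ 1 (mod 3).
    So t ≡ 1 (mod 3).
    Then x = 5 + 7·1 = 12, valid modulo lcm(7, 3) = 21: x ≡ 12 (mod 21).
  Combine with x ≡ 1 (mod 4); new modulus lcm = 84.
    Write x = 12 + 21·t and substitute into x ≡ 1 (mod 4): 21·t ≡ 1 − 12 = -11 (mod 4).
    Reduce coefficients mod 4: 1·t ≡ 1 (mod 4).
    So t ≡ 1 (mod 4).
    Then x = 12 + 21·1 = 33, valid modulo lcm(21, 4) = 84: x ≡ 33 (mod 84).
  Combine with x ≡ 7 (mod 19); new modulus lcm = 1596.
    Write x = 33 + 84·t and substitute into x ≡ 7 (mod 19): 84·t ≡ 7 − 33 = -26 (mod 19).
    Reduce coefficients mod 19: 8·t ≡ 12 (mod 19).
    The inverse of 8 mod 19 is 12 (since 8·12 = 96 = 5·19 + 1), so t ≡ 12·12 = 144 ≡ 11 (mod 19).
    Then x = 33 + 84·11 = 957, valid modulo lcm(84, 19) = 1596: x ≡ 957 (mod 1596).
  Combine with x ≡ 9 (mod 13); new modulus lcm = 20748.
    Write x = 957 + 1596·t and substitute into x ≡ 9 (mod 13): 1596·t ≡ 9 − 957 = -948 (mod 13).
    Reduce coefficients mod 13: 10·t ≡ 1 (mod 13).
    The inverse of 10 mod 13 is 4 (since 10·4 = 40 = 3·13 + 1), so t ≡ 4·1 = 4 ≡ 4 (mod 13).
    Then x = 957 + 1596·4 = 7341, valid modulo lcm(1596, 13) = 20748: x ≡ 7341 (mod 20748).
Verify against each original: 7341 mod 7 = 5, 7341 mod 3 = 0, 7341 mod 4 = 1, 7341 mod 19 = 7, 7341 mod 13 = 9.

x ≡ 7341 (mod 20748).


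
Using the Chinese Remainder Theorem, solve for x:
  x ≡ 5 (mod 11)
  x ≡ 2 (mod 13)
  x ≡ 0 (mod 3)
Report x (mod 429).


Moduli 11, 13, 3 are pairwise coprime; by CRT there is a unique solution modulo M = 11 · 13 · 3 = 429.
Solve pairwise, accumulating the modulus:
  Start with x ≡ 5 (mod 11).
  Combine with x ≡ 2 (mod 13): since gcd(11, 13) = 1, we get a unique residue mod 143.
    Write x = 5 + 11·t and substitute into x ≡ 2 (mod 13): 11·t ≡ 2 − 5 = -3 (mod 13).
    Reduce coefficients mod 13: 11·t ≡ 10 (mod 13).
    The inverse of 11 mod 13 is 6 (since 11·6 = 66 = 5·13 + 1), so t ≡ 6·10 = 60 ≡ 8 (mod 13).
    Then x = 5 + 11·8 = 93, valid modulo lcm(11, 13) = 143: x ≡ 93 (mod 143).
  Combine with x ≡ 0 (mod 3): since gcd(143, 3) = 1, we get a unique residue mod 429.
    Write x = 93 + 143·t and substitute into x ≡ 0 (mod 3): 143·t ≡ 0 − 93 = -93 (mod 3).
    Reduce coefficients mod 3: 2·t ≡ 0 (mod 3).
    The inverse of 2 mod 3 is 2 (since 2·2 = 4 = 1·3 + 1), so t ≡ 2·0 = 0 ≡ 0 (mod 3).
    Then x = 93 + 143·0 = 93, valid modulo lcm(143, 3) = 429: x ≡ 93 (mod 429).
Verify: 93 mod 11 = 5 ✓, 93 mod 13 = 2 ✓, 93 mod 3 = 0 ✓.

x ≡ 93 (mod 429).


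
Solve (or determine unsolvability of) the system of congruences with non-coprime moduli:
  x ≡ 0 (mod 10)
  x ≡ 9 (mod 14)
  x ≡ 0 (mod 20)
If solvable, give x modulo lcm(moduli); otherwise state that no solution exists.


Moduli 10, 14, 20 are not pairwise coprime, so CRT works modulo lcm(m_i) when all pairwise compatibility conditions hold.
Pairwise compatibility: gcd(m_i, m_j) must divide a_i - a_j for every pair.
Merge one congruence at a time:
  Start: x ≡ 0 (mod 10).
  Combine with x ≡ 9 (mod 14): gcd(10, 14) = 2, and 9 - 0 = 9 is NOT divisible by 2.
    ⇒ system is inconsistent (no integer solution).

No solution (the system is inconsistent).


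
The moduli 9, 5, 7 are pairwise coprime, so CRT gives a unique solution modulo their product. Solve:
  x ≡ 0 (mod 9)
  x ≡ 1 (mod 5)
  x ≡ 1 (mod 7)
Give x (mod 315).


Moduli 9, 5, 7 are pairwise coprime; by CRT there is a unique solution modulo M = 9 · 5 · 7 = 315.
Solve pairwise, accumulating the modulus:
  Start with x ≡ 0 (mod 9).
  Combine with x ≡ 1 (mod 5): since gcd(9, 5) = 1, we get a unique residue mod 45.
    Write x = 0 + 9·t and substitute into x ≡ 1 (mod 5): 9·t ≡ 1 − 0 = 1 (mod 5).
    Reduce coefficients mod 5: 4·t ≡ 1 (mod 5).
    The inverse of 4 mod 5 is 4 (since 4·4 = 16 = 3·5 + 1), so t ≡ 4·1 = 4 ≡ 4 (mod 5).
    Then x = 0 + 9·4 = 36, valid modulo lcm(9, 5) = 45: x ≡ 36 (mod 45).
  Combine with x ≡ 1 (mod 7): since gcd(45, 7) = 1, we get a unique residue mod 315.
    Write x = 36 + 45·t and substitute into x ≡ 1 (mod 7): 45·t ≡ 1 − 36 = -35 (mod 7).
    Reduce coefficients mod 7: 3·t ≡ 0 (mod 7).
    The inverse of 3 mod 7 is 5 (since 3·5 = 15 = 2·7 + 1), so t ≡ 5·0 = 0 ≡ 0 (mod 7).
    Then x = 36 + 45·0 = 36, valid modulo lcm(45, 7) = 315: x ≡ 36 (mod 315).
Verify: 36 mod 9 = 0 ✓, 36 mod 5 = 1 ✓, 36 mod 7 = 1 ✓.

x ≡ 36 (mod 315).


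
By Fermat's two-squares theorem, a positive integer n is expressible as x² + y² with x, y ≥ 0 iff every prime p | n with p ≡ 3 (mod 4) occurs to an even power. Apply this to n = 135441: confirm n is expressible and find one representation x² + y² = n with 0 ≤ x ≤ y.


Step 1: Factor n = 135441 = 3^2 · 101 · 149.
Step 2: Check the mod-4 condition on each prime factor: 3 ≡ 3 (mod 4), exponent 2 (must be even); 101 ≡ 1 (mod 4), exponent 1; 149 ≡ 1 (mod 4), exponent 1.
All primes ≡ 3 (mod 4) appear to even exponent (or don't appear), so by the two-squares theorem n IS expressible as a sum of two squares.
Step 3: Build a representation. Group n = k² · m with k = 3 and m = 101 · 149 = 15049 (a product of primes ≡ 1 (mod 4)); a representation of m scales to one of n via (k·x)² + (k·y)² = k²(x² + y²). Each prime p ≡ 1 (mod 4) is itself a sum of two squares; find a² by testing p − a² for a perfect square:
  101: 101 − 1² = 100 = 10² ⇒ 101 = 1² + 10².
  149: 149 − 1² = 148, 149 − 2² = 145, 149 − 3² = 140, 149 − 4² = 133, 149 − 5² = 124, 149 − 6² = 113, 149 − 7² = 100 = 10² ⇒ 149 = 7² + 10².
  Combine using the Brahmagupta–Fibonacci identity (a² + b²)(c² + d²) = (ac − bd)² + (ad + bc)² = (ac + bd)² + (ad − bc)²:
  101 · 149 = 15049: from (1² + 10²)(7² + 10²), take (1·7 − 10·10, 1·10 + 10·7) = (7 − 100, 10 + 70) = (-93, 80); dropping signs (only squares matter) gives (93, 80); check 93² + 80² = 8649 + 6400 = 15049 ✓.
  Scale by k = 3: (3·93, 3·80) = (279, 240).
Step 4: Order so x ≤ y and verify: 240² + 279² = 57600 + 77841 = 135441 = n. ✓

n = 135441 = 240² + 279² (one valid representation with x ≤ y).


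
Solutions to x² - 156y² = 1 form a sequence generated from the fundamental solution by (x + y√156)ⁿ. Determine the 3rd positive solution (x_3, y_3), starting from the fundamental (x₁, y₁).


Step 1: Find the fundamental solution (x₁, y₁) of x² - 156y² = 1.
  Expand √156 as a continued fraction. a₀ = ⌊√156⌋ = 12; iterate m_{k+1} = d_k·a_k − m_k, d_{k+1} = (156 − m_{k+1}²)/d_k, a_{k+1} = ⌊(a₀ + m_{k+1})/d_{k+1}⌋ (starting m₀ = 0, d₀ = 1), with convergents p_k = a_k·p_{k-1} + p_{k-2}, q_k = a_k·q_{k-1} + q_{k-2} (p₋₁ = 1, q₋₁ = 0):
  k = 0: a₀ = 12; p₀/q₀ = 12/1; p₀² − 156·q₀² = 144 − 156 = -12.
  k = 1: m = 12, d = 12, a = ⌊(12 + 12)/12⌋ = 2; p/q = (2·12 + 1)/(2·1 + 0) = 25/2; p² − 156·q² = 625 − 624 = 1.
  The first convergent with p² − 156·q² = 1 gives the fundamental solution (x₁, y₁) = (25, 2).
Step 2: Apply the recurrence (x_{n+1}, y_{n+1}) = (x₁x_n + 156y₁y_n, x₁y_n + y₁x_n) repeatedly.
  From (x_1, y_1) = (25, 2): x_2 = 25·25 + 156·2·2 = 1249; y_2 = 25·2 + 2·25 = 100.
  From (x_2, y_2) = (1249, 100): x_3 = 25·1249 + 156·2·100 = 62425; y_3 = 25·100 + 2·1249 = 4998.
Step 3: Verify x_3² - 156·y_3² = 3896880625 - 3896880624 = 1 (should be 1). ✓

(x_1, y_1) = (25, 2); (x_3, y_3) = (62425, 4998).


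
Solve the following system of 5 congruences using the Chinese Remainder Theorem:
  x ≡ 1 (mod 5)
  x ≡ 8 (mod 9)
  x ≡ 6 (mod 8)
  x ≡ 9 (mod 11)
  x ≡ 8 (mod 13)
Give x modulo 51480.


Product of moduli M = 5 · 9 · 8 · 11 · 13 = 51480.
Merge one congruence at a time:
  Start: x ≡ 1 (mod 5).
  Combine with x ≡ 8 (mod 9); new modulus lcm = 45.
    Write x = 1 + 5·t and substitute into x ≡ 8 (mod 9): 5·t ≡ 8 − 1 = 7 (mod 9).
    The inverse of 5 mod 9 is 2 (since 5·2 = 10 = 1·9 + 1), so t ≡ 2·7 = 14 ≡ 5 (mod 9).
    Then x = 1 + 5·5 = 26, valid modulo lcm(5, 9) = 45: x ≡ 26 (mod 45).
  Combine with x ≡ 6 (mod 8); new modulus lcm = 360.
    Write x = 26 + 45·t and substitute into x ≡ 6 (mod 8): 45·t ≡ 6 − 26 = -20 (mod 8).
    Reduce coefficients mod 8: 5·t ≡ 4 (mod 8).
    The inverse of 5 mod 8 is 5 (since 5·5 = 25 = 3·8 + 1), so t ≡ 5·4 = 20 ≡ 4 (mod 8).
    Then x = 26 + 45·4 = 206, valid modulo lcm(45, 8) = 360: x ≡ 206 (mod 360).
  Combine with x ≡ 9 (mod 11); new modulus lcm = 3960.
    Write x = 206 + 360·t and substitute into x ≡ 9 (mod 11): 360·t ≡ 9 − 206 = -197 (mod 11).
    Reduce coefficients mod 11: 8·t ≡ 1 (mod 11).
    The inverse of 8 mod 11 is 7 (since 8·7 = 56 = 5·11 + 1), so t ≡ 7·1 = 7 ≡ 7 (mod 11).
    Then x = 206 + 360·7 = 2726, valid modulo lcm(360, 11) = 3960: x ≡ 2726 (mod 3960).
  Combine with x ≡ 8 (mod 13); new modulus lcm = 51480.
    Write x = 2726 + 3960·t and substitute into x ≡ 8 (mod 13): 3960·t ≡ 8 − 2726 = -2718 (mod 13).
    Reduce coefficients mod 13: 8·t ≡ 12 (mod 13).
    The inverse of 8 mod 13 is 5 (since 8·5 = 40 = 3·13 + 1), so t ≡ 5·12 = 60 ≡ 8 (mod 13).
    Then x = 2726 + 3960·8 = 34406, valid modulo lcm(3960, 13) = 51480: x ≡ 34406 (mod 51480).
Verify against each original: 34406 mod 5 = 1, 34406 mod 9 = 8, 34406 mod 8 = 6, 34406 mod 11 = 9, 34406 mod 13 = 8.

x ≡ 34406 (mod 51480).


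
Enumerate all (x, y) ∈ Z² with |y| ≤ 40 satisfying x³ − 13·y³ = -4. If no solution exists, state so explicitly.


The equation is x³ - 13y³ = -4. For fixed y, x³ = 13·y³ − 4, so a solution requires the RHS to be a perfect cube.
Strategy: iterate y from -40 to 40, compute RHS = 13·y³ − 4, and check whether it is a (positive or negative) perfect cube.
Check small values of y:
  y = 0: RHS = -4 is not a perfect cube.
  y = 1: RHS = 9 is not a perfect cube.
  y = -1: RHS = -17 is not a perfect cube.
  y = 2: RHS = 100 is not a perfect cube.
  y = -2: RHS = -108 is not a perfect cube.
  y = 3: RHS = 347 is not a perfect cube.
  y = -3: RHS = -355 is not a perfect cube.
Continuing the search up to |y| = 40 finds no solutions either.
No (x, y) in the scanned range satisfies the equation.

No integer solutions with |y| ≤ 40.


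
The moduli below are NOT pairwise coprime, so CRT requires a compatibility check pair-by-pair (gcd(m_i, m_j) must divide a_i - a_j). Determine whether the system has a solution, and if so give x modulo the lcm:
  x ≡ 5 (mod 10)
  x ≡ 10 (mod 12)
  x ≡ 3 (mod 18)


Moduli 10, 12, 18 are not pairwise coprime, so CRT works modulo lcm(m_i) when all pairwise compatibility conditions hold.
Pairwise compatibility: gcd(m_i, m_j) must divide a_i - a_j for every pair.
Merge one congruence at a time:
  Start: x ≡ 5 (mod 10).
  Combine with x ≡ 10 (mod 12): gcd(10, 12) = 2, and 10 - 5 = 5 is NOT divisible by 2.
    ⇒ system is inconsistent (no integer solution).

No solution (the system is inconsistent).


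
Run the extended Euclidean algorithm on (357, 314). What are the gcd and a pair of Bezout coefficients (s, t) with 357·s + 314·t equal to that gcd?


Euclidean algorithm on (357, 314) — divide until remainder is 0:
  357 = 1 · 314 + 43
  314 = 7 · 43 + 13
  43 = 3 · 13 + 4
  13 = 3 · 4 + 1
  4 = 4 · 1 + 0
gcd(357, 314) = 1.
Track Bezout coefficients alongside the remainders: start with r₀ = 357 = a·1 + b·0 (s = 1, t = 0) and r₁ = 314 = a·0 + b·1 (s = 0, t = 1); each new remainder r_{k+1} = r_{k-1} − q_k·r_k inherits s_{k+1} = s_{k-1} − q_k·s_k, t_{k+1} = t_{k-1} − q_k·t_k, so r_k = a·s_k + b·t_k at every step:
  q = 1: r = 43, s = 1 − 1·0 = 1, t = 0 − 1·1 = -1  (check: 357·1 + 314·(-1) = 43)
  q = 7: r = 13, s = 0 − 7·1 = -7, t = 1 − 7·(-1) = 8  (check: 357·(-7) + 314·8 = 13)
  q = 3: r = 4, s = 1 − 3·(-7) = 22, t = -1 − 3·8 = -25  (check: 357·22 + 314·(-25) = 4)
  q = 3: r = 1, s = -7 − 3·22 = -73, t = 8 − 3·(-25) = 83  (check: 357·(-73) + 314·83 = 1)
The row with r = 1 (the gcd) gives the Bezout coefficients s = -73, t = 83.
Result: 357 · (-73) + 314 · (83) = 1.

gcd(357, 314) = 1; s = -73, t = 83 (check: 357·(-73) + 314·83 = 1).


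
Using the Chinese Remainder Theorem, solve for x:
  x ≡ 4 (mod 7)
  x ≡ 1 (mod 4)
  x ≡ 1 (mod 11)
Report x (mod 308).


Moduli 7, 4, 11 are pairwise coprime; by CRT there is a unique solution modulo M = 7 · 4 · 11 = 308.
Solve pairwise, accumulating the modulus:
  Start with x ≡ 4 (mod 7).
  Combine with x ≡ 1 (mod 4): since gcd(7, 4) = 1, we get a unique residue mod 28.
    Write x = 4 + 7·t and substitute into x ≡ 1 (mod 4): 7·t ≡ 1 − 4 = -3 (mod 4).
    Reduce coefficients mod 4: 3·t ≡ 1 (mod 4).
    The inverse of 3 mod 4 is 3 (since 3·3 = 9 = 2·4 + 1), so t ≡ 3·1 = 3 ≡ 3 (mod 4).
    Then x = 4 + 7·3 = 25, valid modulo lcm(7, 4) = 28: x ≡ 25 (mod 28).
  Combine with x ≡ 1 (mod 11): since gcd(28, 11) = 1, we get a unique residue mod 308.
    Write x = 25 + 28·t and substitute into x ≡ 1 (mod 11): 28·t ≡ 1 − 25 = -24 (mod 11).
    Reduce coefficients mod 11: 6·t ≡ 9 (mod 11).
    The inverse of 6 mod 11 is 2 (since 6·2 = 12 = 1·11 + 1), so t ≡ 2·9 = 18 ≡ 7 (mod 11).
    Then x = 25 + 28·7 = 221, valid modulo lcm(28, 11) = 308: x ≡ 221 (mod 308).
Verify: 221 mod 7 = 4 ✓, 221 mod 4 = 1 ✓, 221 mod 11 = 1 ✓.

x ≡ 221 (mod 308).


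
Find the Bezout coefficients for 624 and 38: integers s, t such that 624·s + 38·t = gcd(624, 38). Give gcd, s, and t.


Euclidean algorithm on (624, 38) — divide until remainder is 0:
  624 = 16 · 38 + 16
  38 = 2 · 16 + 6
  16 = 2 · 6 + 4
  6 = 1 · 4 + 2
  4 = 2 · 2 + 0
gcd(624, 38) = 2.
Track Bezout coefficients alongside the remainders: start with r₀ = 624 = a·1 + b·0 (s = 1, t = 0) and r₁ = 38 = a·0 + b·1 (s = 0, t = 1); each new remainder r_{k+1} = r_{k-1} − q_k·r_k inherits s_{k+1} = s_{k-1} − q_k·s_k, t_{k+1} = t_{k-1} − q_k·t_k, so r_k = a·s_k + b·t_k at every step:
  q = 16: r = 16, s = 1 − 16·0 = 1, t = 0 − 16·1 = -16  (check: 624·1 + 38·(-16) = 16)
  q = 2: r = 6, s = 0 − 2·1 = -2, t = 1 − 2·(-16) = 33  (check: 624·(-2) + 38·33 = 6)
  q = 2: r = 4, s = 1 − 2·(-2) = 5, t = -16 − 2·33 = -82  (check: 624·5 + 38·(-82) = 4)
  q = 1: r = 2, s = -2 − 1·5 = -7, t = 33 − 1·(-82) = 115  (check: 624·(-7) + 38·115 = 2)
The row with r = 2 (the gcd) gives the Bezout coefficients s = -7, t = 115.
Result: 624 · (-7) + 38 · (115) = 2.

gcd(624, 38) = 2; s = -7, t = 115 (check: 624·(-7) + 38·115 = 2).


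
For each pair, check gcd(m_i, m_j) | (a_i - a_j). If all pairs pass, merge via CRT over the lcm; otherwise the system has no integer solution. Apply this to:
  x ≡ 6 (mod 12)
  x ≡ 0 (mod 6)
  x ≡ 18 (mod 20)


Moduli 12, 6, 20 are not pairwise coprime, so CRT works modulo lcm(m_i) when all pairwise compatibility conditions hold.
Pairwise compatibility: gcd(m_i, m_j) must divide a_i - a_j for every pair.
Merge one congruence at a time:
  Start: x ≡ 6 (mod 12).
  Combine with x ≡ 0 (mod 6): gcd(12, 6) = 6; 0 - 6 = -6, which IS divisible by 6, so compatible.
    Write x = 6 + 12·t and substitute into x ≡ 0 (mod 6): 12·t ≡ 0 − 6 = -6 (mod 6).
    Divide the congruence (and modulus) by g = 6: 2·t ≡ -1 (mod 1).
    Modulo 1 every t works; take t = 0.
    Then x = 6 + 12·0 = 6, valid modulo lcm(12, 6) = 12: x ≡ 6 (mod 12).
  Combine with x ≡ 18 (mod 20): gcd(12, 20) = 4; 18 - 6 = 12, which IS divisible by 4, so compatible.
    Write x = 6 + 12·t and substitute into x ≡ 18 (mod 20): 12·t ≡ 18 − 6 = 12 (mod 20).
    Divide the congruence (and modulus) by g = 4: 3·t ≡ 3 (mod 5).
    The inverse of 3 mod 5 is 2 (since 3·2 = 6 = 1·5 + 1), so t ≡ 2·3 = 6 ≡ 1 (mod 5).
    Then x = 6 + 12·1 = 18, valid modulo lcm(12, 20) = 60: x ≡ 18 (mod 60).
Verify: 18 mod 12 = 6, 18 mod 6 = 0, 18 mod 20 = 18.

x ≡ 18 (mod 60).


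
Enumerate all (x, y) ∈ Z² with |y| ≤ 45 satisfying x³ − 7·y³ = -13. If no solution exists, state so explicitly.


The equation is x³ - 7y³ = -13. For fixed y, x³ = 7·y³ − 13, so a solution requires the RHS to be a perfect cube.
Strategy: iterate y from -45 to 45, compute RHS = 7·y³ − 13, and check whether it is a (positive or negative) perfect cube.
Check small values of y:
  y = 0: RHS = -13 is not a perfect cube.
  y = 1: RHS = -6 is not a perfect cube.
  y = -1: RHS = -20 is not a perfect cube.
  y = 2: RHS = 43 is not a perfect cube.
  y = -2: RHS = -69 is not a perfect cube.
  y = 3: RHS = 176 is not a perfect cube.
  y = -3: RHS = -202 is not a perfect cube.
Continuing the search up to |y| = 45 finds no solutions either.
No (x, y) in the scanned range satisfies the equation.

No integer solutions with |y| ≤ 45.


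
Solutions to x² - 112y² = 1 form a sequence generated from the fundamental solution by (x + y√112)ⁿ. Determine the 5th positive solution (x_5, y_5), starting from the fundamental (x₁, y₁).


Step 1: Find the fundamental solution (x₁, y₁) of x² - 112y² = 1.
  Expand √112 as a continued fraction. a₀ = ⌊√112⌋ = 10; iterate m_{k+1} = d_k·a_k − m_k, d_{k+1} = (112 − m_{k+1}²)/d_k, a_{k+1} = ⌊(a₀ + m_{k+1})/d_{k+1}⌋ (starting m₀ = 0, d₀ = 1), with convergents p_k = a_k·p_{k-1} + p_{k-2}, q_k = a_k·q_{k-1} + q_{k-2} (p₋₁ = 1, q₋₁ = 0):
  k = 0: a₀ = 10; p₀/q₀ = 10/1; p₀² − 112·q₀² = 100 − 112 = -12.
  k = 1: m = 10, d = 12, a = ⌊(10 + 10)/12⌋ = 1; p/q = (1·10 + 1)/(1·1 + 0) = 11/1; p² − 112·q² = 121 − 112 = 9.
  k = 2: m = 2, d = 9, a = ⌊(10 + 2)/9⌋ = 1; p/q = (1·11 + 10)/(1·1 + 1) = 21/2; p² − 112·q² = 441 − 448 = -7.
  k = 3: m = 7, d = 7, a = ⌊(10 + 7)/7⌋ = 2; p/q = (2·21 + 11)/(2·2 + 1) = 53/5; p² − 112·q² = 2809 − 2800 = 9.
  k = 4: m = 7, d = 9, a = ⌊(10 + 7)/9⌋ = 1; p/q = (1·53 + 21)/(1·5 + 2) = 74/7; p² − 112·q² = 5476 − 5488 = -12.
  k = 5: m = 2, d = 12, a = ⌊(10 + 2)/12⌋ = 1; p/q = (1·74 + 53)/(1·7 + 5) = 127/12; p² − 112·q² = 16129 − 16128 = 1.
  The first convergent with p² − 112·q² = 1 gives the fundamental solution (x₁, y₁) = (127, 12).
Step 2: Apply the recurrence (x_{n+1}, y_{n+1}) = (x₁x_n + 112y₁y_n, x₁y_n + y₁x_n) repeatedly.
  From (x_1, y_1) = (127, 12): x_2 = 127·127 + 112·12·12 = 32257; y_2 = 127·12 + 12·127 = 3048.
  From (x_2, y_2) = (32257, 3048): x_3 = 127·32257 + 112·12·3048 = 8193151; y_3 = 127·3048 + 12·32257 = 774180.
  From (x_3, y_3) = (8193151, 774180): x_4 = 127·8193151 + 112·12·774180 = 2081028097; y_4 = 127·774180 + 12·8193151 = 196638672.
  From (x_4, y_4) = (2081028097, 196638672): x_5 = 127·2081028097 + 112·12·196638672 = 528572943487; y_5 = 127·196638672 + 12·2081028097 = 49945448508.
Step 3: Verify x_5² - 112·y_5² = 279389356586511295719169 - 279389356586511295719168 = 1 (should be 1). ✓

(x_1, y_1) = (127, 12); (x_5, y_5) = (528572943487, 49945448508).
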